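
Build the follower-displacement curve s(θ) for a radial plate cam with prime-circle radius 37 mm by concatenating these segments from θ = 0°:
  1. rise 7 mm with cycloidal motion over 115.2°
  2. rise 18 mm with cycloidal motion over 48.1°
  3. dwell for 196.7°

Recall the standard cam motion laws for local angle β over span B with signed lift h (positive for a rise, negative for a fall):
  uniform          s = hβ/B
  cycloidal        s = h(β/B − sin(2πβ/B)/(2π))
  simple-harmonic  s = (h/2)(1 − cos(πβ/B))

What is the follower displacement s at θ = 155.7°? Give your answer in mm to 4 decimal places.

seg 1 [0°–115.2°] cycloidal, h=7: full span → s += 7 → s = 7.0000
seg 2 [115.2°–163.3°] cycloidal, h=18: θ=155.7° here. β=40.5, B=48.1. 18·(0.8420 − sin(2π·0.8420)/(2π)) = 17.5553 → s = 24.5553

24.5553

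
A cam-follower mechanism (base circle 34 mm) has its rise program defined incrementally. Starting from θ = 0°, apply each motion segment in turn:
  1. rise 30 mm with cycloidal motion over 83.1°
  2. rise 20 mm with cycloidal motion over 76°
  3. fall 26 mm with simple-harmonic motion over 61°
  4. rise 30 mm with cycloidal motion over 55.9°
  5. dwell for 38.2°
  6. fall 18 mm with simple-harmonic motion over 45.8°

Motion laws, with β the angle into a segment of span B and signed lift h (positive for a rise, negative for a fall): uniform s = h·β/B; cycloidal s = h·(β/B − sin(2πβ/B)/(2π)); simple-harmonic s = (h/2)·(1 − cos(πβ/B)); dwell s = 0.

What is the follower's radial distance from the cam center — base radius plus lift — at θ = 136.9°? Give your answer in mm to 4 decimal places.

seg 1 [0°–83.1°] cycloidal, h=30: full span → s += 30 → s = 30.0000
seg 2 [83.1°–159.1°] cycloidal, h=20: θ=136.9° here. β=53.8, B=76. 20·(0.7079 − sin(2π·0.7079)/(2π)) = 17.2303 → s = 47.2303
radial distance = base radius + s = 34 + 47.2303 = 81.2303

81.2303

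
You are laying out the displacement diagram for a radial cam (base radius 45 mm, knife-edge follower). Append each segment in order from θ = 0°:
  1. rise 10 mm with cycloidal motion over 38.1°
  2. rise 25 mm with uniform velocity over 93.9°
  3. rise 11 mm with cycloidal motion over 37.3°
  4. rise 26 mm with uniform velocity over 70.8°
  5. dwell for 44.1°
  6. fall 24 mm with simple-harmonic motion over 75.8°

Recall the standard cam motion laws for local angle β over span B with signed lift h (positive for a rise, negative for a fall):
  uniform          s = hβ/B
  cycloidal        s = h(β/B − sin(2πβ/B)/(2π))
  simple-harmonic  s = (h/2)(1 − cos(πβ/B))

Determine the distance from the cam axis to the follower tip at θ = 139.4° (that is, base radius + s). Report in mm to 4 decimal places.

seg 1 [0°–38.1°] cycloidal, h=10: full span → s += 10 → s = 10.0000
seg 2 [38.1°–132°] uniform, h=25: full span → s += 25 → s = 35.0000
seg 3 [132°–169.3°] cycloidal, h=11: θ=139.4° here. β=7.4, B=37.3. 11·(0.1984 − sin(2π·0.1984)/(2π)) = 0.5228 → s = 35.5228
radial distance = base radius + s = 45 + 35.5228 = 80.5228

80.5228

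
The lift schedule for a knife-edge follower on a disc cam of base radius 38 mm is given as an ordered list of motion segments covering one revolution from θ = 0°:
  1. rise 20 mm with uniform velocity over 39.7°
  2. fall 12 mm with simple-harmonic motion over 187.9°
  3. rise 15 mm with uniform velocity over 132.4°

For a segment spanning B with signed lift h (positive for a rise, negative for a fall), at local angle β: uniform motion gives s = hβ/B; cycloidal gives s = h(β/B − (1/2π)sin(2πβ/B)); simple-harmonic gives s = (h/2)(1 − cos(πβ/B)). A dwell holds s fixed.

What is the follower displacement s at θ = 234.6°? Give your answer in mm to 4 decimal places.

seg 1 [0°–39.7°] uniform, h=20: full span → s += 20 → s = 20.0000
seg 2 [39.7°–227.6°] simple-harmonic, h=-12: full span → s += -12 → s = 8.0000
seg 3 [227.6°–360°] uniform, h=15: θ=234.6° here. β=7, B=132.4. 15·7/132.4 = 0.7931 → s = 8.7931

8.7931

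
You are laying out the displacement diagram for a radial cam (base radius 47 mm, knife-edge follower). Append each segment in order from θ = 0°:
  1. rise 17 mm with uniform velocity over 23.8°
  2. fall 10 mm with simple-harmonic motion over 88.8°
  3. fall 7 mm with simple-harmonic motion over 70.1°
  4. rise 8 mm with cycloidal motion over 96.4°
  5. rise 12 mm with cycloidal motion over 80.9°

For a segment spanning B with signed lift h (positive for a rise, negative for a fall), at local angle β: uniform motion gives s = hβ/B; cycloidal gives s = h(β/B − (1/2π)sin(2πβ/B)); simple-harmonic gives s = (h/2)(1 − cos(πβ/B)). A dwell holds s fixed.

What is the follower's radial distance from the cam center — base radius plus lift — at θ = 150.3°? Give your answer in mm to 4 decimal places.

seg 1 [0°–23.8°] uniform, h=17: full span → s += 17 → s = 17.0000
seg 2 [23.8°–112.6°] simple-harmonic, h=-10: full span → s += -10 → s = 7.0000
seg 3 [112.6°–182.7°] simple-harmonic, h=-7: θ=150.3° here. β=37.7, B=70.1. -7/2·(1 − cos(π·0.5378)) = -3.9147 → s = 3.0853
radial distance = base radius + s = 47 + 3.0853 = 50.0853

50.0853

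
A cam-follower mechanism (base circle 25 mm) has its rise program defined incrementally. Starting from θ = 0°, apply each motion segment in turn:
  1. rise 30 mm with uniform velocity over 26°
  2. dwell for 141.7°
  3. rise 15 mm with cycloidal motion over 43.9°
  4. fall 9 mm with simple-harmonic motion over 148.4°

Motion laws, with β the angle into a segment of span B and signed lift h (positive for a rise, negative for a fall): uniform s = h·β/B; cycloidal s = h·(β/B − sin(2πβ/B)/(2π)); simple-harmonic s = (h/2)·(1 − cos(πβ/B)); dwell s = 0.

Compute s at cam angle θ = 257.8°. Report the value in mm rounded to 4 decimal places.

seg 1 [0°–26°] uniform, h=30: full span → s += 30 → s = 30.0000
seg 2 [26°–167.7°] dwell: s stays 30.0000
seg 3 [167.7°–211.6°] cycloidal, h=15: full span → s += 15 → s = 45.0000
seg 4 [211.6°–360°] simple-harmonic, h=-9: θ=257.8° here. β=46.2, B=148.4. -9/2·(1 − cos(π·0.3113)) = -1.9861 → s = 43.0139

43.0139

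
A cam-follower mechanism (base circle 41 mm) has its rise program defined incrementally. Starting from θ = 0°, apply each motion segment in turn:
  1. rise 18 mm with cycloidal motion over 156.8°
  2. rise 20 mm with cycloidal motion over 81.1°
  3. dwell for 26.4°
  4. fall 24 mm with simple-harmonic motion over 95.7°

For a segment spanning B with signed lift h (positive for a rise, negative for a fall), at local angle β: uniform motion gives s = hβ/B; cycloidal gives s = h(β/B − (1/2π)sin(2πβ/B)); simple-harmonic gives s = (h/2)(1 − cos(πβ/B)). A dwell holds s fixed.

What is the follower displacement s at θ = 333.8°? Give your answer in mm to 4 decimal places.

seg 1 [0°–156.8°] cycloidal, h=18: full span → s += 18 → s = 18.0000
seg 2 [156.8°–237.9°] cycloidal, h=20: full span → s += 20 → s = 38.0000
seg 3 [237.9°–264.3°] dwell: s stays 38.0000
seg 4 [264.3°–360°] simple-harmonic, h=-24: θ=333.8° here. β=69.5, B=95.7. -24/2·(1 − cos(π·0.7262)) = -19.8285 → s = 18.1715

18.1715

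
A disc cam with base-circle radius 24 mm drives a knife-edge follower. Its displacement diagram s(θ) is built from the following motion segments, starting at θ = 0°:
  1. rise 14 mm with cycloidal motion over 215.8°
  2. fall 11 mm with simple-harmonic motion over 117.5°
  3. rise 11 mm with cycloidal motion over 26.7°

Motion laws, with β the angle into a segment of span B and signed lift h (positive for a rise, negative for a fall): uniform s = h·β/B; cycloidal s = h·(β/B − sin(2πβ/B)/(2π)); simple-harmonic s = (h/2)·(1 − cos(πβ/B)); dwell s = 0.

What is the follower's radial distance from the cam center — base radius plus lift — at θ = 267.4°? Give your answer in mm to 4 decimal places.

seg 1 [0°–215.8°] cycloidal, h=14: full span → s += 14 → s = 14.0000
seg 2 [215.8°–333.3°] simple-harmonic, h=-11: θ=267.4° here. β=51.6, B=117.5. -11/2·(1 − cos(π·0.4391)) = -4.4550 → s = 9.5450
radial distance = base radius + s = 24 + 9.5450 = 33.5450

33.5450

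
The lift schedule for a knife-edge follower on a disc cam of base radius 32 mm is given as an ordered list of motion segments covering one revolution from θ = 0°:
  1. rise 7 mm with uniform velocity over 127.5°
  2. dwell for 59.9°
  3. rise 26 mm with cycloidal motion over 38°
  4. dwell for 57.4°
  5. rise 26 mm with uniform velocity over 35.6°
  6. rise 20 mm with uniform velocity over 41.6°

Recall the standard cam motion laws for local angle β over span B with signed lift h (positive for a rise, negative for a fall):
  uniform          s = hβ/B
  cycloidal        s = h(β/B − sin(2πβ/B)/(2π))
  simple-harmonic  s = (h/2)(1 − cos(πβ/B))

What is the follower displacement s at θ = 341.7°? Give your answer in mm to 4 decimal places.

seg 1 [0°–127.5°] uniform, h=7: full span → s += 7 → s = 7.0000
seg 2 [127.5°–187.4°] dwell: s stays 7.0000
seg 3 [187.4°–225.4°] cycloidal, h=26: full span → s += 26 → s = 33.0000
seg 4 [225.4°–282.8°] dwell: s stays 33.0000
seg 5 [282.8°–318.4°] uniform, h=26: full span → s += 26 → s = 59.0000
seg 6 [318.4°–360°] uniform, h=20: θ=341.7° here. β=23.3, B=41.6. 20·23.3/41.6 = 11.2019 → s = 70.2019

70.2019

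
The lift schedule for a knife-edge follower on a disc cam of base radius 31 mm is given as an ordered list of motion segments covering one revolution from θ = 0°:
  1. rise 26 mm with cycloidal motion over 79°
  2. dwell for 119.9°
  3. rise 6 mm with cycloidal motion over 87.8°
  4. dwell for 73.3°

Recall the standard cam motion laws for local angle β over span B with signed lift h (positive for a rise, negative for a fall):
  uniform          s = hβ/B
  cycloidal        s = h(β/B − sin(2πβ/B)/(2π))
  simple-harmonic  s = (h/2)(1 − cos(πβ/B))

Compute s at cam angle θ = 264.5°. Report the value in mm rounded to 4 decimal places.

seg 1 [0°–79°] cycloidal, h=26: full span → s += 26 → s = 26.0000
seg 2 [79°–198.9°] dwell: s stays 26.0000
seg 3 [198.9°–286.7°] cycloidal, h=6: θ=264.5° here. β=65.6, B=87.8. 6·(0.7472 − sin(2π·0.7472)/(2π)) = 5.4377 → s = 31.4377

31.4377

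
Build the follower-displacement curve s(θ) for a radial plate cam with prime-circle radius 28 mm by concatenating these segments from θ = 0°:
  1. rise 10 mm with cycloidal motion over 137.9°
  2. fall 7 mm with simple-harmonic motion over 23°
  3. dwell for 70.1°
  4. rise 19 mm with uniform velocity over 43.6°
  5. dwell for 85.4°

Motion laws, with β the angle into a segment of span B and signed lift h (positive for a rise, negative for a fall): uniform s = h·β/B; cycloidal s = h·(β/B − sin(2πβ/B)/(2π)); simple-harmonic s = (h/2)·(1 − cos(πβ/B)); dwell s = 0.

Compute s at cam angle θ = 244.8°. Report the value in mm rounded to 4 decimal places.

seg 1 [0°–137.9°] cycloidal, h=10: full span → s += 10 → s = 10.0000
seg 2 [137.9°–160.9°] simple-harmonic, h=-7: full span → s += -7 → s = 3.0000
seg 3 [160.9°–231°] dwell: s stays 3.0000
seg 4 [231°–274.6°] uniform, h=19: θ=244.8° here. β=13.8, B=43.6. 19·13.8/43.6 = 6.0138 → s = 9.0138

9.0138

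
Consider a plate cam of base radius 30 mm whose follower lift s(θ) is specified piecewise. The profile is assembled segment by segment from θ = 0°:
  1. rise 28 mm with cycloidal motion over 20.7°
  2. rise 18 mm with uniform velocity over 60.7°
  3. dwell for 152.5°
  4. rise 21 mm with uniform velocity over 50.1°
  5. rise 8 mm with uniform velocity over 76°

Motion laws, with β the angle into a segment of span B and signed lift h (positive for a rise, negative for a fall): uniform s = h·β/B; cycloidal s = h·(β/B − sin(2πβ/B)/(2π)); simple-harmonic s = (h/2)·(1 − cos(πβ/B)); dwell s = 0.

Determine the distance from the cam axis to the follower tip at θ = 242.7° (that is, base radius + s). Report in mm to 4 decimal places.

seg 1 [0°–20.7°] cycloidal, h=28: full span → s += 28 → s = 28.0000
seg 2 [20.7°–81.4°] uniform, h=18: full span → s += 18 → s = 46.0000
seg 3 [81.4°–233.9°] dwell: s stays 46.0000
seg 4 [233.9°–284°] uniform, h=21: θ=242.7° here. β=8.8, B=50.1. 21·8.8/50.1 = 3.6886 → s = 49.6886
radial distance = base radius + s = 30 + 49.6886 = 79.6886

79.6886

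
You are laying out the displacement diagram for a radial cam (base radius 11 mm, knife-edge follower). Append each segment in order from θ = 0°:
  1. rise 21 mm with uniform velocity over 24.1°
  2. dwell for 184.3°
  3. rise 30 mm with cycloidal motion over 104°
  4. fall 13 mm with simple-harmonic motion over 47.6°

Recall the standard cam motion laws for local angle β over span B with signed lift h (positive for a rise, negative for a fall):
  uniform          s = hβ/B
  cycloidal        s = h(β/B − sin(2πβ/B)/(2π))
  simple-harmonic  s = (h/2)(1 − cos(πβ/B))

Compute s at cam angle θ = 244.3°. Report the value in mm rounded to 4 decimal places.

seg 1 [0°–24.1°] uniform, h=21: full span → s += 21 → s = 21.0000
seg 2 [24.1°–208.4°] dwell: s stays 21.0000
seg 3 [208.4°–312.4°] cycloidal, h=30: θ=244.3° here. β=35.9, B=104. 30·(0.3452 − sin(2π·0.3452)/(2π)) = 6.4100 → s = 27.4100

27.4100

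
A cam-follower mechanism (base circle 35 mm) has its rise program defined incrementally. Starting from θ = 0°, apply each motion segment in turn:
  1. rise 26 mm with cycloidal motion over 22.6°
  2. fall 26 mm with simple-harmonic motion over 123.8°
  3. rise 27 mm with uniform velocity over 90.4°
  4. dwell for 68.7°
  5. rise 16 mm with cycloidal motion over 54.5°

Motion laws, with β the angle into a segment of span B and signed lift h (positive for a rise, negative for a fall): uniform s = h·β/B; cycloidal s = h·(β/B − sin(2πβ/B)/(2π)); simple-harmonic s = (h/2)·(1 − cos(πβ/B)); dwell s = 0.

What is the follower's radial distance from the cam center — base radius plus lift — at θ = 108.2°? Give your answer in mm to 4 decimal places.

seg 1 [0°–22.6°] cycloidal, h=26: full span → s += 26 → s = 26.0000
seg 2 [22.6°–146.4°] simple-harmonic, h=-26: θ=108.2° here. β=85.6, B=123.8. -26/2·(1 − cos(π·0.6914)) = -20.3556 → s = 5.6444
radial distance = base radius + s = 35 + 5.6444 = 40.6444

40.6444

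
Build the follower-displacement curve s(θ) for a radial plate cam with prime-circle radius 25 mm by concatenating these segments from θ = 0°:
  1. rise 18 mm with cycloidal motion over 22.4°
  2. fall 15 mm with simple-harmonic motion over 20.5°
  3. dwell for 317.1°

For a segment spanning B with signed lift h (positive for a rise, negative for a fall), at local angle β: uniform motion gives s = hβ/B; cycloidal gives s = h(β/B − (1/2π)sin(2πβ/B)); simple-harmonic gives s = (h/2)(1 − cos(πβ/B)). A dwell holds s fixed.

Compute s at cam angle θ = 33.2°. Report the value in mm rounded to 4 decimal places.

seg 1 [0°–22.4°] cycloidal, h=18: full span → s += 18 → s = 18.0000
seg 2 [22.4°–42.9°] simple-harmonic, h=-15: θ=33.2° here. β=10.8, B=20.5. -15/2·(1 − cos(π·0.5268)) = -8.1314 → s = 9.8686

9.8686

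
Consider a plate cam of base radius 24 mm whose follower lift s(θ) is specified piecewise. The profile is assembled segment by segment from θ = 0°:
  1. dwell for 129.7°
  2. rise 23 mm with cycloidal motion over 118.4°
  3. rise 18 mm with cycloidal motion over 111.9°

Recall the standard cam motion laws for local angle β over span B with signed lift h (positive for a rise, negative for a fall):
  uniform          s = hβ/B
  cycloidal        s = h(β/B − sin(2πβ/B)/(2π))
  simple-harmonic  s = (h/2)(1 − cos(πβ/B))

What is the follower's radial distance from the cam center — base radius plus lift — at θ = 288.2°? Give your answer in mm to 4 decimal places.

seg 1 [0°–129.7°] dwell: s stays 0.0000
seg 2 [129.7°–248.1°] cycloidal, h=23: full span → s += 23 → s = 23.0000
seg 3 [248.1°–360°] cycloidal, h=18: θ=288.2° here. β=40.1, B=111.9. 18·(0.3584 − sin(2π·0.3584)/(2π)) = 4.2243 → s = 27.2243
radial distance = base radius + s = 24 + 27.2243 = 51.2243

51.2243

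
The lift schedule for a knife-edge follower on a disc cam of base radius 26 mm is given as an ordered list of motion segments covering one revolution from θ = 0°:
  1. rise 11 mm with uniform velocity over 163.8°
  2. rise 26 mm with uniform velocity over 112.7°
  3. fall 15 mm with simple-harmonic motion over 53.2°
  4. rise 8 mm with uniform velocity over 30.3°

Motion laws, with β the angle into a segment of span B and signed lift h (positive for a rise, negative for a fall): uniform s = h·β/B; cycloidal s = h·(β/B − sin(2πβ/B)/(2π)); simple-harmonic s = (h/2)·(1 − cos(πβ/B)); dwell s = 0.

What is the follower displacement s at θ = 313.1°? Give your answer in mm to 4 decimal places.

seg 1 [0°–163.8°] uniform, h=11: full span → s += 11 → s = 11.0000
seg 2 [163.8°–276.5°] uniform, h=26: full span → s += 26 → s = 37.0000
seg 3 [276.5°–329.7°] simple-harmonic, h=-15: θ=313.1° here. β=36.6, B=53.2. -15/2·(1 − cos(π·0.6880)) = -11.6760 → s = 25.3240

25.3240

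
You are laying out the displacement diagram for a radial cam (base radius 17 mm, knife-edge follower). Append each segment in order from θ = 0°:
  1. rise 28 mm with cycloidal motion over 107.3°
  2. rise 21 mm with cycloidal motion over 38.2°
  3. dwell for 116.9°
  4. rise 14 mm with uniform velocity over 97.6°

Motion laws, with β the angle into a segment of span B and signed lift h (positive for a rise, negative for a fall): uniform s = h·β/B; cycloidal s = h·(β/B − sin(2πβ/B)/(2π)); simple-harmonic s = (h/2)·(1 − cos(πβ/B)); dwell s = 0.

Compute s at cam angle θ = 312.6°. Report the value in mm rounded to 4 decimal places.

seg 1 [0°–107.3°] cycloidal, h=28: full span → s += 28 → s = 28.0000
seg 2 [107.3°–145.5°] cycloidal, h=21: full span → s += 21 → s = 49.0000
seg 3 [145.5°–262.4°] dwell: s stays 49.0000
seg 4 [262.4°–360°] uniform, h=14: θ=312.6° here. β=50.2, B=97.6. 14·50.2/97.6 = 7.2008 → s = 56.2008

56.2008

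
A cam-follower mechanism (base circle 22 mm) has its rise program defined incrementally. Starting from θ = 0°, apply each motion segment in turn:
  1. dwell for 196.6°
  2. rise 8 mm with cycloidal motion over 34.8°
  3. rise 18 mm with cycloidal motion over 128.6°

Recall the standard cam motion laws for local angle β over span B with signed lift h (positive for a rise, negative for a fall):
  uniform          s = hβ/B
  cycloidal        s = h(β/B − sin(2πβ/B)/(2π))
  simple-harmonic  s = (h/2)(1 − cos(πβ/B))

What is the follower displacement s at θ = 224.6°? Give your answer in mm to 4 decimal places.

seg 1 [0°–196.6°] dwell: s stays 0.0000
seg 2 [196.6°–231.4°] cycloidal, h=8: θ=224.6° here. β=28, B=34.8. 8·(0.8046 − sin(2π·0.8046)/(2π)) = 7.6358 → s = 7.6358

7.6358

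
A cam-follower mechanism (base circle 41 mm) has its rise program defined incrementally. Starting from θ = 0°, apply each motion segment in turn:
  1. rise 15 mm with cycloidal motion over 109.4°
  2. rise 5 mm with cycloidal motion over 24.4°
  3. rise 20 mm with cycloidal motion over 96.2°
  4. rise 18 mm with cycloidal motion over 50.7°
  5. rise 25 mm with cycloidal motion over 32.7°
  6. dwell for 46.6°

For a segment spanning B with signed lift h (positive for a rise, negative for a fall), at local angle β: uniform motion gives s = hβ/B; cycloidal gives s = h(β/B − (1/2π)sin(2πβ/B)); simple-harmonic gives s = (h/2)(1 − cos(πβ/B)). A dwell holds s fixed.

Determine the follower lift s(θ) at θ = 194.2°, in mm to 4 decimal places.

seg 1 [0°–109.4°] cycloidal, h=15: full span → s += 15 → s = 15.0000
seg 2 [109.4°–133.8°] cycloidal, h=5: full span → s += 5 → s = 20.0000
seg 3 [133.8°–230°] cycloidal, h=20: θ=194.2° here. β=60.4, B=96.2. 20·(0.6279 − sin(2π·0.6279)/(2π)) = 14.8480 → s = 34.8480

34.8480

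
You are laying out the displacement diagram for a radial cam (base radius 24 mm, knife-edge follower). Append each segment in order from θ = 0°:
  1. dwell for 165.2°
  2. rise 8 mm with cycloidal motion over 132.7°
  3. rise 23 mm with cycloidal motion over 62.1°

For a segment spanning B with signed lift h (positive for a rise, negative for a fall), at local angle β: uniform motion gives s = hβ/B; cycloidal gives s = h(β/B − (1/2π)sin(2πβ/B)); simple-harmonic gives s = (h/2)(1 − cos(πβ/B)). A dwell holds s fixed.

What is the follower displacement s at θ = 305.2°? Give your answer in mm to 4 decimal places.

seg 1 [0°–165.2°] dwell: s stays 0.0000
seg 2 [165.2°–297.9°] cycloidal, h=8: full span → s += 8 → s = 8.0000
seg 3 [297.9°–360°] cycloidal, h=23: θ=305.2° here. β=7.3, B=62.1. 23·(0.1176 − sin(2π·0.1176)/(2π)) = 0.2392 → s = 8.2392

8.2392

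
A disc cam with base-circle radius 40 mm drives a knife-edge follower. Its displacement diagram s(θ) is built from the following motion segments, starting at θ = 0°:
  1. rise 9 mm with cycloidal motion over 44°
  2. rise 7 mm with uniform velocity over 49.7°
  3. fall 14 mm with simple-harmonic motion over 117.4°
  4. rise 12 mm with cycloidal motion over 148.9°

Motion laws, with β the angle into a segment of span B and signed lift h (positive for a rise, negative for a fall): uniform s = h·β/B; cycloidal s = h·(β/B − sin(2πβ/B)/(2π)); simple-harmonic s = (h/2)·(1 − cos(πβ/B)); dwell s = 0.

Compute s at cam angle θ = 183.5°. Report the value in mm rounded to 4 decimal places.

seg 1 [0°–44°] cycloidal, h=9: full span → s += 9 → s = 9.0000
seg 2 [44°–93.7°] uniform, h=7: full span → s += 7 → s = 16.0000
seg 3 [93.7°–211.1°] simple-harmonic, h=-14: θ=183.5° here. β=89.8, B=117.4. -14/2·(1 − cos(π·0.7649)) = -12.1760 → s = 3.8240

3.8240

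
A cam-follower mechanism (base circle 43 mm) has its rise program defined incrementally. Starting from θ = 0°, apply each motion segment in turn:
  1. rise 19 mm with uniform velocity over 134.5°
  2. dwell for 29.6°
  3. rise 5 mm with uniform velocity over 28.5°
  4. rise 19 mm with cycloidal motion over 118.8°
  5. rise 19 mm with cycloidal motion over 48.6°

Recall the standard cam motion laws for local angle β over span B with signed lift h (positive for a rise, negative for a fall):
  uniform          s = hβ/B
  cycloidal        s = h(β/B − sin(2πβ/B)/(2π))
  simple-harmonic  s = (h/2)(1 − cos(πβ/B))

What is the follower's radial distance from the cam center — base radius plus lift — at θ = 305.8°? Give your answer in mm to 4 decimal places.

seg 1 [0°–134.5°] uniform, h=19: full span → s += 19 → s = 19.0000
seg 2 [134.5°–164.1°] dwell: s stays 19.0000
seg 3 [164.1°–192.6°] uniform, h=5: full span → s += 5 → s = 24.0000
seg 4 [192.6°–311.4°] cycloidal, h=19: θ=305.8° here. β=113.2, B=118.8. 19·(0.9529 − sin(2π·0.9529)/(2π)) = 18.9870 → s = 42.9870
radial distance = base radius + s = 43 + 42.9870 = 85.9870

85.9870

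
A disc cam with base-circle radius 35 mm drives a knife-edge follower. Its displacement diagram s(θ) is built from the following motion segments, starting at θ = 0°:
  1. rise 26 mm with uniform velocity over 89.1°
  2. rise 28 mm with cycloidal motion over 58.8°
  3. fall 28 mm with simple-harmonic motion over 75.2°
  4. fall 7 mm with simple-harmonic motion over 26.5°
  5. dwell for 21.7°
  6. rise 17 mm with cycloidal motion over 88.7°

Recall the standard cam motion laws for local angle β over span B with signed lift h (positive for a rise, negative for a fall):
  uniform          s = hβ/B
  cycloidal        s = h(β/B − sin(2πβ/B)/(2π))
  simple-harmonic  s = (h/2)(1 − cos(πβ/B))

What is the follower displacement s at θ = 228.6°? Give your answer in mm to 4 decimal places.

seg 1 [0°–89.1°] uniform, h=26: full span → s += 26 → s = 26.0000
seg 2 [89.1°–147.9°] cycloidal, h=28: full span → s += 28 → s = 54.0000
seg 3 [147.9°–223.1°] simple-harmonic, h=-28: full span → s += -28 → s = 26.0000
seg 4 [223.1°–249.6°] simple-harmonic, h=-7: θ=228.6° here. β=5.5, B=26.5. -7/2·(1 − cos(π·0.2075)) = -0.7180 → s = 25.2820

25.2820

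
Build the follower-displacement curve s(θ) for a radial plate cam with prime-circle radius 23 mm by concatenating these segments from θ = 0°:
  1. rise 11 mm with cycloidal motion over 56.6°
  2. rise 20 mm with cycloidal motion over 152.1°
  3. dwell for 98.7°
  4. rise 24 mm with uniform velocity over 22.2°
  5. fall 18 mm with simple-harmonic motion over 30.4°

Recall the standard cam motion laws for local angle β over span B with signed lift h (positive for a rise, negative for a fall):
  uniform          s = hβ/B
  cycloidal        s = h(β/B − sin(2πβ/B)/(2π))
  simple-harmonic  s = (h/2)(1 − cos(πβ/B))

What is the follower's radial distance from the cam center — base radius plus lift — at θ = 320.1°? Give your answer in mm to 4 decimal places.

seg 1 [0°–56.6°] cycloidal, h=11: full span → s += 11 → s = 11.0000
seg 2 [56.6°–208.7°] cycloidal, h=20: full span → s += 20 → s = 31.0000
seg 3 [208.7°–307.4°] dwell: s stays 31.0000
seg 4 [307.4°–329.6°] uniform, h=24: θ=320.1° here. β=12.7, B=22.2. 24·12.7/22.2 = 13.7297 → s = 44.7297
radial distance = base radius + s = 23 + 44.7297 = 67.7297

67.7297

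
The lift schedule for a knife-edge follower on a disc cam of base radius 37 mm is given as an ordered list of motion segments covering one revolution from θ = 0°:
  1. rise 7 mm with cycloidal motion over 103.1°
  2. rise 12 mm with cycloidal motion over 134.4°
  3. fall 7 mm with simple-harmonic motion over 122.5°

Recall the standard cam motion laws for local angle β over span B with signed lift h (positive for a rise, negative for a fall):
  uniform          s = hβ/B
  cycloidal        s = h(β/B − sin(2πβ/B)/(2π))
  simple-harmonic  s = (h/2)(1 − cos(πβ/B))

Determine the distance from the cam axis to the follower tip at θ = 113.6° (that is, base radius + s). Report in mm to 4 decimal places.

seg 1 [0°–103.1°] cycloidal, h=7: full span → s += 7 → s = 7.0000
seg 2 [103.1°–237.5°] cycloidal, h=12: θ=113.6° here. β=10.5, B=134.4. 12·(0.0781 − sin(2π·0.0781)/(2π)) = 0.0372 → s = 7.0372
radial distance = base radius + s = 37 + 7.0372 = 44.0372

44.0372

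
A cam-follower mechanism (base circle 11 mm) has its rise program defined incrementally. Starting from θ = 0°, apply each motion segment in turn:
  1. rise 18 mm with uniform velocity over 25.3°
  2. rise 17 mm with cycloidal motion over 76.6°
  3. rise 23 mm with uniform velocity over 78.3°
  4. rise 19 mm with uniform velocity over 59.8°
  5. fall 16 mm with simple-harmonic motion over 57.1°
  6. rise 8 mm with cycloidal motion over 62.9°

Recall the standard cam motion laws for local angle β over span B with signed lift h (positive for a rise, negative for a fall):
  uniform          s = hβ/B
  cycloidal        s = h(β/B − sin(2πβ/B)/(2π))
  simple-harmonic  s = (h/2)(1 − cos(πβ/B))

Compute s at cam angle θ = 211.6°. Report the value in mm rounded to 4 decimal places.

seg 1 [0°–25.3°] uniform, h=18: full span → s += 18 → s = 18.0000
seg 2 [25.3°–101.9°] cycloidal, h=17: full span → s += 17 → s = 35.0000
seg 3 [101.9°–180.2°] uniform, h=23: full span → s += 23 → s = 58.0000
seg 4 [180.2°–240°] uniform, h=19: θ=211.6° here. β=31.4, B=59.8. 19·31.4/59.8 = 9.9766 → s = 67.9766

67.9766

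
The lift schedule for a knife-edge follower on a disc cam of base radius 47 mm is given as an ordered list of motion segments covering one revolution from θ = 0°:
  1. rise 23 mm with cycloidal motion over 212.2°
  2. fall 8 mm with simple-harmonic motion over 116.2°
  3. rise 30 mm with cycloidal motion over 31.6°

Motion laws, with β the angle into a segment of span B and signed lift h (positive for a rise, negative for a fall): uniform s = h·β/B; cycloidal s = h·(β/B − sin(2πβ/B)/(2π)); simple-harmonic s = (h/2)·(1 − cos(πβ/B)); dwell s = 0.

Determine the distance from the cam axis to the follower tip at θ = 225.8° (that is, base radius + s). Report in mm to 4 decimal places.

seg 1 [0°–212.2°] cycloidal, h=23: full span → s += 23 → s = 23.0000
seg 2 [212.2°–328.4°] simple-harmonic, h=-8: θ=225.8° here. β=13.6, B=116.2. -8/2·(1 − cos(π·0.1170)) = -0.2674 → s = 22.7326
radial distance = base radius + s = 47 + 22.7326 = 69.7326

69.7326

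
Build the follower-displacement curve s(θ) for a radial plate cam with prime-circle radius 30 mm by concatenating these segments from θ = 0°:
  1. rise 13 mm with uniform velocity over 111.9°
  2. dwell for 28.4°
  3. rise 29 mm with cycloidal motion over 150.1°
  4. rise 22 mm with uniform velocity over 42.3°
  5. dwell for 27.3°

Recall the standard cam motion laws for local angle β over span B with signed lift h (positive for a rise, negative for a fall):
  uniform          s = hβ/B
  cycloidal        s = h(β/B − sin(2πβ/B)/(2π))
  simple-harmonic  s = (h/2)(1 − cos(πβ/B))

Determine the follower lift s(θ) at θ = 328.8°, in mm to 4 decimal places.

seg 1 [0°–111.9°] uniform, h=13: full span → s += 13 → s = 13.0000
seg 2 [111.9°–140.3°] dwell: s stays 13.0000
seg 3 [140.3°–290.4°] cycloidal, h=29: full span → s += 29 → s = 42.0000
seg 4 [290.4°–332.7°] uniform, h=22: θ=328.8° here. β=38.4, B=42.3. 22·38.4/42.3 = 19.9716 → s = 61.9716

61.9716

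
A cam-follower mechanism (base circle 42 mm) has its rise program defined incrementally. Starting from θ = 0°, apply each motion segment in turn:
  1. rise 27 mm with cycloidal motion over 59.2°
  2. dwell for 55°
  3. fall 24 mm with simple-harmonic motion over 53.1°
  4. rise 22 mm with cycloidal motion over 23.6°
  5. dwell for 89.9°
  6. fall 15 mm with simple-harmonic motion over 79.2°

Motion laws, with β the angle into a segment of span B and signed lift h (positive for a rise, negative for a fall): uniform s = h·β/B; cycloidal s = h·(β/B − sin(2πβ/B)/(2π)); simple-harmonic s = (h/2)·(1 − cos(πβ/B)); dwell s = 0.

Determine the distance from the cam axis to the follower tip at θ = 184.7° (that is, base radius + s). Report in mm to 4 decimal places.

seg 1 [0°–59.2°] cycloidal, h=27: full span → s += 27 → s = 27.0000
seg 2 [59.2°–114.2°] dwell: s stays 27.0000
seg 3 [114.2°–167.3°] simple-harmonic, h=-24: full span → s += -24 → s = 3.0000
seg 4 [167.3°–190.9°] cycloidal, h=22: θ=184.7° here. β=17.4, B=23.6. 22·(0.7373 − sin(2π·0.7373)/(2π)) = 19.7106 → s = 22.7106
radial distance = base radius + s = 42 + 22.7106 = 64.7106

64.7106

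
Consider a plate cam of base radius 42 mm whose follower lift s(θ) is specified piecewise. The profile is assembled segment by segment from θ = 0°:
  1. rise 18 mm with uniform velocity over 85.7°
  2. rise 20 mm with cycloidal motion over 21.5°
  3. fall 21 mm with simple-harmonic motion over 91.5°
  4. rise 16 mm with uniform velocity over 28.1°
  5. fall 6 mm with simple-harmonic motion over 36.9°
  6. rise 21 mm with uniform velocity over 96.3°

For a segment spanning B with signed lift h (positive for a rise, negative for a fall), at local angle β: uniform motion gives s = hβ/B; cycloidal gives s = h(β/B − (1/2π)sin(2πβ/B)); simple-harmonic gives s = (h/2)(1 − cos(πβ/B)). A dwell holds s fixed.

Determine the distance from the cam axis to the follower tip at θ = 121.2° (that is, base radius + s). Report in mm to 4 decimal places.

seg 1 [0°–85.7°] uniform, h=18: full span → s += 18 → s = 18.0000
seg 2 [85.7°–107.2°] cycloidal, h=20: full span → s += 20 → s = 38.0000
seg 3 [107.2°–198.7°] simple-harmonic, h=-21: θ=121.2° here. β=14, B=91.5. -21/2·(1 − cos(π·0.1530)) = -1.1899 → s = 36.8101
radial distance = base radius + s = 42 + 36.8101 = 78.8101

78.8101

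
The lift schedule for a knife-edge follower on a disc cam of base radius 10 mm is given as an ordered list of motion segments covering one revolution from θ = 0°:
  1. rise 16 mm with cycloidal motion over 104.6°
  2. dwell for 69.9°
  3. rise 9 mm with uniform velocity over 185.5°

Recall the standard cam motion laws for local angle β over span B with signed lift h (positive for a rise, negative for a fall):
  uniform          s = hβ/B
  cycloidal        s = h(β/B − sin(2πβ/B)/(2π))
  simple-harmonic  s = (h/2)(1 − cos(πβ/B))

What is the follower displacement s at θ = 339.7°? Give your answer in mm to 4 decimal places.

seg 1 [0°–104.6°] cycloidal, h=16: full span → s += 16 → s = 16.0000
seg 2 [104.6°–174.5°] dwell: s stays 16.0000
seg 3 [174.5°–360°] uniform, h=9: θ=339.7° here. β=165.2, B=185.5. 9·165.2/185.5 = 8.0151 → s = 24.0151

24.0151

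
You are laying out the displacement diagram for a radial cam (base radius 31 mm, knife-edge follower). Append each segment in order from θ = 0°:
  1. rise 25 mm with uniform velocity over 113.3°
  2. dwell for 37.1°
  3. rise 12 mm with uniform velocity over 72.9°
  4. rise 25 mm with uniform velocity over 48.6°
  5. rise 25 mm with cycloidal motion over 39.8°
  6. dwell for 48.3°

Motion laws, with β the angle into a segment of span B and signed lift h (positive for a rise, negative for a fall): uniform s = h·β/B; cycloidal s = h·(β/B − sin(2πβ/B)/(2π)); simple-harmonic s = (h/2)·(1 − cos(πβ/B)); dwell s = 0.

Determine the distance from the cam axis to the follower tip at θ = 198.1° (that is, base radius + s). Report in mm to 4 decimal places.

seg 1 [0°–113.3°] uniform, h=25: full span → s += 25 → s = 25.0000
seg 2 [113.3°–150.4°] dwell: s stays 25.0000
seg 3 [150.4°–223.3°] uniform, h=12: θ=198.1° here. β=47.7, B=72.9. 12·47.7/72.9 = 7.8519 → s = 32.8519
radial distance = base radius + s = 31 + 32.8519 = 63.8519

63.8519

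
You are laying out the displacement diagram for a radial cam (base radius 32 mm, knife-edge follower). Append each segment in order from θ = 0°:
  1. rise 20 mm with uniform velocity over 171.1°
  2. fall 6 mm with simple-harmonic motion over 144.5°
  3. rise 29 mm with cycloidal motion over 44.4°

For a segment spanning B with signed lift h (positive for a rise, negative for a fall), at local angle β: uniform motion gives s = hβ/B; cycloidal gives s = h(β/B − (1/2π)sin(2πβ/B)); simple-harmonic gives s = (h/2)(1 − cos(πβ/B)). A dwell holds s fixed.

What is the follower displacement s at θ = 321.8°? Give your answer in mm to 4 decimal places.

seg 1 [0°–171.1°] uniform, h=20: full span → s += 20 → s = 20.0000
seg 2 [171.1°–315.6°] simple-harmonic, h=-6: full span → s += -6 → s = 14.0000
seg 3 [315.6°–360°] cycloidal, h=29: θ=321.8° here. β=6.2, B=44.4. 29·(0.1396 − sin(2π·0.1396)/(2π)) = 0.4999 → s = 14.4999

14.4999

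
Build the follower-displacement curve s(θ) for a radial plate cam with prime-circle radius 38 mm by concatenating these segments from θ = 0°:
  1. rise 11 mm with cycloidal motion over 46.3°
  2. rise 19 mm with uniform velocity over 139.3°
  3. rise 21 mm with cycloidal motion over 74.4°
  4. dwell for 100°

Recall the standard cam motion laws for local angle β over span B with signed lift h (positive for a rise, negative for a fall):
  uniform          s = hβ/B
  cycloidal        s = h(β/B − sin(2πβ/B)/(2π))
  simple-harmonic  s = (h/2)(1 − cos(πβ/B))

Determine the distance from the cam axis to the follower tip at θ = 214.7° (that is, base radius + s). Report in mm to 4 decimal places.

seg 1 [0°–46.3°] cycloidal, h=11: full span → s += 11 → s = 11.0000
seg 2 [46.3°–185.6°] uniform, h=19: full span → s += 19 → s = 30.0000
seg 3 [185.6°–260°] cycloidal, h=21: θ=214.7° here. β=29.1, B=74.4. 21·(0.3911 − sin(2π·0.3911)/(2π)) = 6.1016 → s = 36.1016
radial distance = base radius + s = 38 + 36.1016 = 74.1016

74.1016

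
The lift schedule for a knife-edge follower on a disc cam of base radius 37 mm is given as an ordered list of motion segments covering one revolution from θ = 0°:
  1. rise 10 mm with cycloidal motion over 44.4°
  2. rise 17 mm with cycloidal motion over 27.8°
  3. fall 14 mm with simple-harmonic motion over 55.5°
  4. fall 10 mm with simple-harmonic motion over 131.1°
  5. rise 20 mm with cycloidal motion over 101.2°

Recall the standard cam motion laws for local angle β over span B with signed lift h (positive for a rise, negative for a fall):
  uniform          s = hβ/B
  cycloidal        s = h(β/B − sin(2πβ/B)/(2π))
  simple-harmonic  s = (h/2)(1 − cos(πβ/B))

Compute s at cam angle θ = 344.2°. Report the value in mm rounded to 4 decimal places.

seg 1 [0°–44.4°] cycloidal, h=10: full span → s += 10 → s = 10.0000
seg 2 [44.4°–72.2°] cycloidal, h=17: full span → s += 17 → s = 27.0000
seg 3 [72.2°–127.7°] simple-harmonic, h=-14: full span → s += -14 → s = 13.0000
seg 4 [127.7°–258.8°] simple-harmonic, h=-10: full span → s += -10 → s = 3.0000
seg 5 [258.8°–360°] cycloidal, h=20: θ=344.2° here. β=85.4, B=101.2. 20·(0.8439 − sin(2π·0.8439)/(2π)) = 19.5227 → s = 22.5227

22.5227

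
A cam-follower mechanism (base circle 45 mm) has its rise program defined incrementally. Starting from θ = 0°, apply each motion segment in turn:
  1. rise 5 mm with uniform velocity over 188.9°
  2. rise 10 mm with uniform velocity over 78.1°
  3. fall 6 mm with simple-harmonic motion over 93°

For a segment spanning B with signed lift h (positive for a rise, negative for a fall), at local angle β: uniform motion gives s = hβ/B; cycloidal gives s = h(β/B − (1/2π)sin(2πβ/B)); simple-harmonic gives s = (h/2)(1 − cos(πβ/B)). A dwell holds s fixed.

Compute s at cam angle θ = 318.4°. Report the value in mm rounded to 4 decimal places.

seg 1 [0°–188.9°] uniform, h=5: full span → s += 5 → s = 5.0000
seg 2 [188.9°–267°] uniform, h=10: full span → s += 10 → s = 15.0000
seg 3 [267°–360°] simple-harmonic, h=-6: θ=318.4° here. β=51.4, B=93. -6/2·(1 − cos(π·0.5527)) = -3.4943 → s = 11.5057

11.5057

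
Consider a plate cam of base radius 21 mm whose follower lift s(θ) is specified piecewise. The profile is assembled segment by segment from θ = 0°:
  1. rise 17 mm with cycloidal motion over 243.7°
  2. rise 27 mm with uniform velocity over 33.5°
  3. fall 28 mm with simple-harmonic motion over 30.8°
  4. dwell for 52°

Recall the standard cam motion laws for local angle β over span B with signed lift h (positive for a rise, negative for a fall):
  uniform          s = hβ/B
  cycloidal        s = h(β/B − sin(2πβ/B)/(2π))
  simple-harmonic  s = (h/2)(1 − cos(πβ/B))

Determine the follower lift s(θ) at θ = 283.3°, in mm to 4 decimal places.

seg 1 [0°–243.7°] cycloidal, h=17: full span → s += 17 → s = 17.0000
seg 2 [243.7°–277.2°] uniform, h=27: full span → s += 27 → s = 44.0000
seg 3 [277.2°–308°] simple-harmonic, h=-28: θ=283.3° here. β=6.1, B=30.8. -28/2·(1 − cos(π·0.1981)) = -2.6236 → s = 41.3764

41.3764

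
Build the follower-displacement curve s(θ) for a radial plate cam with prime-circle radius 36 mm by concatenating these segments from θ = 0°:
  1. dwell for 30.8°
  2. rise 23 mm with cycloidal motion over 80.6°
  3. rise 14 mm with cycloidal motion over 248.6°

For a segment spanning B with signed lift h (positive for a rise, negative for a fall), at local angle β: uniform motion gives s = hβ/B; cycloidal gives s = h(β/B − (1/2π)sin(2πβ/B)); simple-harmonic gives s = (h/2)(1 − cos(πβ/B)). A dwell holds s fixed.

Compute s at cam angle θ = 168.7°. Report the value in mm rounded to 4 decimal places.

seg 1 [0°–30.8°] dwell: s stays 0.0000
seg 2 [30.8°–111.4°] cycloidal, h=23: full span → s += 23 → s = 23.0000
seg 3 [111.4°–360°] cycloidal, h=14: θ=168.7° here. β=57.3, B=248.6. 14·(0.2305 − sin(2π·0.2305)/(2π)) = 1.0154 → s = 24.0154

24.0154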